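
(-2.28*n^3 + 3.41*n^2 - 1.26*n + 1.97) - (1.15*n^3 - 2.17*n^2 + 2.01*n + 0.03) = -3.43*n^3 + 5.58*n^2 - 3.27*n + 1.94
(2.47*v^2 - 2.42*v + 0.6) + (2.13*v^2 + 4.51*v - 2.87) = 4.6*v^2 + 2.09*v - 2.27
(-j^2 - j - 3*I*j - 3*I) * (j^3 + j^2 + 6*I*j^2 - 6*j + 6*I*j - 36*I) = -j^5 - 2*j^4 - 9*I*j^4 + 23*j^3 - 18*I*j^3 + 42*j^2 + 45*I*j^2 - 90*j + 54*I*j - 108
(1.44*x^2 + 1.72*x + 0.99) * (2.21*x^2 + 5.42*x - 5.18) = 3.1824*x^4 + 11.606*x^3 + 4.0511*x^2 - 3.5438*x - 5.1282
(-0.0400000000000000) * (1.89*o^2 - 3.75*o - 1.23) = -0.0756*o^2 + 0.15*o + 0.0492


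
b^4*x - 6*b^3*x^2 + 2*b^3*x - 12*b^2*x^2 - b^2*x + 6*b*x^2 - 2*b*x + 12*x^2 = (b - 1)*(b + 2)*(b - 6*x)*(b*x + x)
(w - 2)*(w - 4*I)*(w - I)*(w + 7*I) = w^4 - 2*w^3 + 2*I*w^3 + 31*w^2 - 4*I*w^2 - 62*w - 28*I*w + 56*I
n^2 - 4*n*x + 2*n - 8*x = (n + 2)*(n - 4*x)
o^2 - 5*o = o*(o - 5)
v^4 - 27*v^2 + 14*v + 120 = (v - 4)*(v - 3)*(v + 2)*(v + 5)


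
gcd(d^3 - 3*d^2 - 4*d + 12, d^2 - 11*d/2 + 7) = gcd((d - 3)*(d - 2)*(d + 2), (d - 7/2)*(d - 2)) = d - 2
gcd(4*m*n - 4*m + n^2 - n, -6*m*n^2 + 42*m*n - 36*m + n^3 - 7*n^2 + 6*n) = n - 1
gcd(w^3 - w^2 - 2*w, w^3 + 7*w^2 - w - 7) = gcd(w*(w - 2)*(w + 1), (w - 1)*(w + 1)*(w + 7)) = w + 1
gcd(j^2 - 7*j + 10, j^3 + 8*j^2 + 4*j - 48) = j - 2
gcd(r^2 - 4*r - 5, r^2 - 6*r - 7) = r + 1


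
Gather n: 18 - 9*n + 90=108 - 9*n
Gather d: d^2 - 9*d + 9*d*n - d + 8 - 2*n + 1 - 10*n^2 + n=d^2 + d*(9*n - 10) - 10*n^2 - n + 9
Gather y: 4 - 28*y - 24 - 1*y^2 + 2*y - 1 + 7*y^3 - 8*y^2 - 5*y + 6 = 7*y^3 - 9*y^2 - 31*y - 15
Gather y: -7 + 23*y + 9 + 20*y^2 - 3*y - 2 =20*y^2 + 20*y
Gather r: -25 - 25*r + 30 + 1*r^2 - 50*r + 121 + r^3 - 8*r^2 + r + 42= r^3 - 7*r^2 - 74*r + 168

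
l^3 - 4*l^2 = l^2*(l - 4)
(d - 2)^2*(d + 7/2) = d^3 - d^2/2 - 10*d + 14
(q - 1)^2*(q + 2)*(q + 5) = q^4 + 5*q^3 - 3*q^2 - 13*q + 10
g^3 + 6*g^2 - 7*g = g*(g - 1)*(g + 7)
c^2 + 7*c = c*(c + 7)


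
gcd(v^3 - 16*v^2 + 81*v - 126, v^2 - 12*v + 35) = v - 7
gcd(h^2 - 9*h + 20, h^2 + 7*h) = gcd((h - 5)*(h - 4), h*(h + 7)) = 1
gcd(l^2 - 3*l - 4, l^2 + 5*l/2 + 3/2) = l + 1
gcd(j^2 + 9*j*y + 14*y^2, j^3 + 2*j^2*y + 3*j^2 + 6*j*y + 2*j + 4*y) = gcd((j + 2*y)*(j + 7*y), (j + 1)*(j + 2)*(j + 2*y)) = j + 2*y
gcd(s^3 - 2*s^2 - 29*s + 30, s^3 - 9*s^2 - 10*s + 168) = s - 6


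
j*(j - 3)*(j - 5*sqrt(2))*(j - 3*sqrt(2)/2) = j^4 - 13*sqrt(2)*j^3/2 - 3*j^3 + 15*j^2 + 39*sqrt(2)*j^2/2 - 45*j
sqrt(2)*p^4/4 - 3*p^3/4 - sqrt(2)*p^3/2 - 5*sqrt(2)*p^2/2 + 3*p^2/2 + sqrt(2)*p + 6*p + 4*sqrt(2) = (p/2 + 1)*(p - 4)*(p - 2*sqrt(2))*(sqrt(2)*p/2 + 1/2)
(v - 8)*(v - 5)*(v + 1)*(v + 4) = v^4 - 8*v^3 - 21*v^2 + 148*v + 160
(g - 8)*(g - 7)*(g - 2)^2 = g^4 - 19*g^3 + 120*g^2 - 284*g + 224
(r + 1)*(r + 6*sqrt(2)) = r^2 + r + 6*sqrt(2)*r + 6*sqrt(2)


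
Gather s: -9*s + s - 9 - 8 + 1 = -8*s - 16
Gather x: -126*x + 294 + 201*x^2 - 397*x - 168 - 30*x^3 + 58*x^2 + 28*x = -30*x^3 + 259*x^2 - 495*x + 126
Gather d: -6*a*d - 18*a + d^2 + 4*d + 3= -18*a + d^2 + d*(4 - 6*a) + 3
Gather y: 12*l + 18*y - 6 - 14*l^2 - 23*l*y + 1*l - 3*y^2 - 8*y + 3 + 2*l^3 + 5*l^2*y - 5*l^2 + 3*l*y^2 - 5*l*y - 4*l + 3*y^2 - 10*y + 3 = 2*l^3 - 19*l^2 + 3*l*y^2 + 9*l + y*(5*l^2 - 28*l)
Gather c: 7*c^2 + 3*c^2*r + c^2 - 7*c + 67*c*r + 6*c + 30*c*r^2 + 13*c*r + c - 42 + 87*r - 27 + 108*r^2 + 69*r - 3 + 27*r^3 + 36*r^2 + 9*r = c^2*(3*r + 8) + c*(30*r^2 + 80*r) + 27*r^3 + 144*r^2 + 165*r - 72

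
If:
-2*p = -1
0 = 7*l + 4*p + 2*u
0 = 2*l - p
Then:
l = 1/4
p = 1/2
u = -15/8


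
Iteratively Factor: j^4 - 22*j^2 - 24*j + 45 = (j - 1)*(j^3 + j^2 - 21*j - 45) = (j - 1)*(j + 3)*(j^2 - 2*j - 15) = (j - 1)*(j + 3)^2*(j - 5)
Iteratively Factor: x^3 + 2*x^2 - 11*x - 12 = (x + 1)*(x^2 + x - 12) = (x + 1)*(x + 4)*(x - 3)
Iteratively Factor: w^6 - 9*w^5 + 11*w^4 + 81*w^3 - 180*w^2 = (w - 4)*(w^5 - 5*w^4 - 9*w^3 + 45*w^2) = w*(w - 4)*(w^4 - 5*w^3 - 9*w^2 + 45*w) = w*(w - 5)*(w - 4)*(w^3 - 9*w) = w*(w - 5)*(w - 4)*(w - 3)*(w^2 + 3*w) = w^2*(w - 5)*(w - 4)*(w - 3)*(w + 3)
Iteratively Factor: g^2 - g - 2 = (g - 2)*(g + 1)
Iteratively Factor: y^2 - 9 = (y + 3)*(y - 3)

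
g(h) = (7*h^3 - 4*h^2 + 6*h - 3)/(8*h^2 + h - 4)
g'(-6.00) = 0.83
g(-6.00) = -6.10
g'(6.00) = 0.85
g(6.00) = 4.83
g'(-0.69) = -171.09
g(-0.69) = 12.87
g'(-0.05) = -1.56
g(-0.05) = 0.82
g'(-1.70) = -0.50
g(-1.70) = -3.40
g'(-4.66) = 0.79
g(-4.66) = -5.01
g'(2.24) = 0.71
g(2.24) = 1.80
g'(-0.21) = -2.95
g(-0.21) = 1.17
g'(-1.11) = -9.39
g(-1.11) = -5.09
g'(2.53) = 0.74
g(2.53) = 2.01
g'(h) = (-16*h - 1)*(7*h^3 - 4*h^2 + 6*h - 3)/(8*h^2 + h - 4)^2 + (21*h^2 - 8*h + 6)/(8*h^2 + h - 4)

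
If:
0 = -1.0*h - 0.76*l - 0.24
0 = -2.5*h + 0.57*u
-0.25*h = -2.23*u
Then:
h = 0.00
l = -0.32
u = 0.00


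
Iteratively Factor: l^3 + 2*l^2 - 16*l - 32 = (l + 2)*(l^2 - 16) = (l - 4)*(l + 2)*(l + 4)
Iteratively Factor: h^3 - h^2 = (h)*(h^2 - h) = h*(h - 1)*(h)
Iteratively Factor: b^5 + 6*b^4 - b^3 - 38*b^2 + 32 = (b - 2)*(b^4 + 8*b^3 + 15*b^2 - 8*b - 16) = (b - 2)*(b - 1)*(b^3 + 9*b^2 + 24*b + 16) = (b - 2)*(b - 1)*(b + 4)*(b^2 + 5*b + 4) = (b - 2)*(b - 1)*(b + 4)^2*(b + 1)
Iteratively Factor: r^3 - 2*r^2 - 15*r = (r)*(r^2 - 2*r - 15) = r*(r - 5)*(r + 3)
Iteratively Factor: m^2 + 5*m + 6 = (m + 3)*(m + 2)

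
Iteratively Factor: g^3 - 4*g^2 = (g - 4)*(g^2) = g*(g - 4)*(g)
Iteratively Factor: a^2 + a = (a + 1)*(a)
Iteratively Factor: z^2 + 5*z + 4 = (z + 1)*(z + 4)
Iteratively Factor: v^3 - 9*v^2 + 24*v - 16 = (v - 4)*(v^2 - 5*v + 4) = (v - 4)^2*(v - 1)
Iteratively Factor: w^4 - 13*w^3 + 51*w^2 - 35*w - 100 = (w - 4)*(w^3 - 9*w^2 + 15*w + 25) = (w - 5)*(w - 4)*(w^2 - 4*w - 5) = (w - 5)^2*(w - 4)*(w + 1)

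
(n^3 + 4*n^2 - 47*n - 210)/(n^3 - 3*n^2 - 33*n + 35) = (n + 6)/(n - 1)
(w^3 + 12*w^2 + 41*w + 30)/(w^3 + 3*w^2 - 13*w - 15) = (w + 6)/(w - 3)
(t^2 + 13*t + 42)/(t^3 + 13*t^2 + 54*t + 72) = (t + 7)/(t^2 + 7*t + 12)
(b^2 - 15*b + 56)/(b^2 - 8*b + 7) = (b - 8)/(b - 1)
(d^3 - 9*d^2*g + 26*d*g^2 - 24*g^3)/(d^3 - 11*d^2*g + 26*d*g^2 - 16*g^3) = (d^2 - 7*d*g + 12*g^2)/(d^2 - 9*d*g + 8*g^2)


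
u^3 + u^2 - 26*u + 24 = (u - 4)*(u - 1)*(u + 6)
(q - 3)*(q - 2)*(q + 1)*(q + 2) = q^4 - 2*q^3 - 7*q^2 + 8*q + 12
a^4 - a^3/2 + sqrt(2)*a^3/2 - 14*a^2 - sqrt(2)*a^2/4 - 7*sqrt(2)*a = a*(a - 4)*(a + 7/2)*(a + sqrt(2)/2)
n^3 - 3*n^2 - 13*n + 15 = (n - 5)*(n - 1)*(n + 3)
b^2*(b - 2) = b^3 - 2*b^2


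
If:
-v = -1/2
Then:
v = 1/2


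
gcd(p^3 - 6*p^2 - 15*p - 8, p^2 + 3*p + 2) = p + 1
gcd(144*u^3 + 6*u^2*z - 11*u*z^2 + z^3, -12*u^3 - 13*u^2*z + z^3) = 3*u + z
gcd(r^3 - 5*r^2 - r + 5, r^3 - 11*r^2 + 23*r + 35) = r^2 - 4*r - 5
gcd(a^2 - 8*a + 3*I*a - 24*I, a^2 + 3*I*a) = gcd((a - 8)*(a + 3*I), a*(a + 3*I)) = a + 3*I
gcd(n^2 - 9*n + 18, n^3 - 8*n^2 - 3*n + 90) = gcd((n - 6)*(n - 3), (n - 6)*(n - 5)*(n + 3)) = n - 6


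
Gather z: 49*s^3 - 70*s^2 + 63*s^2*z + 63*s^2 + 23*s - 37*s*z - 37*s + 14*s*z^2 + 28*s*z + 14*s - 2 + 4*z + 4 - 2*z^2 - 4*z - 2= 49*s^3 - 7*s^2 + z^2*(14*s - 2) + z*(63*s^2 - 9*s)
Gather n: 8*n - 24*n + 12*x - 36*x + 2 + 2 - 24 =-16*n - 24*x - 20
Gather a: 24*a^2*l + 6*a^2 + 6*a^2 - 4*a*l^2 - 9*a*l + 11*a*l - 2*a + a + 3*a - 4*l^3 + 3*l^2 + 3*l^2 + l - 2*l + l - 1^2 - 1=a^2*(24*l + 12) + a*(-4*l^2 + 2*l + 2) - 4*l^3 + 6*l^2 - 2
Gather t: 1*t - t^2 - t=-t^2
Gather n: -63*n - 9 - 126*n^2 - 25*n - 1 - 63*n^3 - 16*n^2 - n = -63*n^3 - 142*n^2 - 89*n - 10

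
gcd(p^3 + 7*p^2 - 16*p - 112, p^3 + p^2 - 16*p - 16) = p^2 - 16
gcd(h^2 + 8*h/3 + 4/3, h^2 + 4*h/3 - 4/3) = h + 2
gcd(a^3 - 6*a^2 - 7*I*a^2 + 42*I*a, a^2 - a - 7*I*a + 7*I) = a - 7*I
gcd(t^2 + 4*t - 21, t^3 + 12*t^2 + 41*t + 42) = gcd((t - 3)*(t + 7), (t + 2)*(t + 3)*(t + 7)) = t + 7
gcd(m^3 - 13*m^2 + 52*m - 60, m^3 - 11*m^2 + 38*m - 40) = m^2 - 7*m + 10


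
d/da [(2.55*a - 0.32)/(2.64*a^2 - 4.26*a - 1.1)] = (-6.732*a^2 + 1.6896*a - 4.1682)/(6.9696*a^4 - 22.4928*a^3 + 12.3396*a^2 + 9.372*a + 1.21)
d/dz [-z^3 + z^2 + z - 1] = -3*z^2 + 2*z + 1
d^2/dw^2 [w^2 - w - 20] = 2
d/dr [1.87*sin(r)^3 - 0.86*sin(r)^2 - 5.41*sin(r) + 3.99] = (5.61*sin(r)^2 - 1.72*sin(r) - 5.41)*cos(r)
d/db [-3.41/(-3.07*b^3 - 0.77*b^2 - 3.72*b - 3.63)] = (-31.4061*b^2 - 5.2514*b - 12.6852)/(3.07*b^3 + 0.77*b^2 + 3.72*b + 3.63)^2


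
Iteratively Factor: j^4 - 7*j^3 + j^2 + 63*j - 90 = (j + 3)*(j^3 - 10*j^2 + 31*j - 30) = (j - 2)*(j + 3)*(j^2 - 8*j + 15) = (j - 3)*(j - 2)*(j + 3)*(j - 5)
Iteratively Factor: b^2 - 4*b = (b - 4)*(b)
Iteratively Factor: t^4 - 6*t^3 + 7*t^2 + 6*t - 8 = (t - 4)*(t^3 - 2*t^2 - t + 2) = (t - 4)*(t - 2)*(t^2 - 1) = (t - 4)*(t - 2)*(t - 1)*(t + 1)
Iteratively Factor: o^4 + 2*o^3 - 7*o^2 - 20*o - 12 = (o + 2)*(o^3 - 7*o - 6) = (o + 1)*(o + 2)*(o^2 - o - 6) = (o + 1)*(o + 2)^2*(o - 3)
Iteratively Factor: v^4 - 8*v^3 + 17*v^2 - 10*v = (v - 2)*(v^3 - 6*v^2 + 5*v) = (v - 2)*(v - 1)*(v^2 - 5*v) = v*(v - 2)*(v - 1)*(v - 5)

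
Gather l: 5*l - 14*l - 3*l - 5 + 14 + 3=12 - 12*l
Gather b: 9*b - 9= 9*b - 9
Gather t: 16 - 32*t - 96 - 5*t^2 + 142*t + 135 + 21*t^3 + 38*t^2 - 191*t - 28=21*t^3 + 33*t^2 - 81*t + 27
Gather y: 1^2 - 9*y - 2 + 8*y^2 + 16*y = 8*y^2 + 7*y - 1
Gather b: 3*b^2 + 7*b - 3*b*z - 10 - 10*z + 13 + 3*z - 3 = 3*b^2 + b*(7 - 3*z) - 7*z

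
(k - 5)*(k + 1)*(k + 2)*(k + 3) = k^4 + k^3 - 19*k^2 - 49*k - 30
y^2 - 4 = (y - 2)*(y + 2)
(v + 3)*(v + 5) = v^2 + 8*v + 15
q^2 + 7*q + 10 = (q + 2)*(q + 5)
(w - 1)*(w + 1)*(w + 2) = w^3 + 2*w^2 - w - 2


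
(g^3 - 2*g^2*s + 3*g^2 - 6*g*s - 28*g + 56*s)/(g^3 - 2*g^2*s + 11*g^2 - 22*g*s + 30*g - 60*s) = (g^2 + 3*g - 28)/(g^2 + 11*g + 30)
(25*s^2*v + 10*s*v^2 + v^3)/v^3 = 25*s^2/v^2 + 10*s/v + 1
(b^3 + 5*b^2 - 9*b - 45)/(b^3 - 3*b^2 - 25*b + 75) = (b + 3)/(b - 5)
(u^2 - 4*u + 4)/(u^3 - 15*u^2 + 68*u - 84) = (u - 2)/(u^2 - 13*u + 42)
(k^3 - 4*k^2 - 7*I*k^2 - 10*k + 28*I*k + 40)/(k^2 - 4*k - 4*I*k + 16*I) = (k^2 - 7*I*k - 10)/(k - 4*I)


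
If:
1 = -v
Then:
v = -1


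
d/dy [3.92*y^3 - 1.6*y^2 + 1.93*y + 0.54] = 11.76*y^2 - 3.2*y + 1.93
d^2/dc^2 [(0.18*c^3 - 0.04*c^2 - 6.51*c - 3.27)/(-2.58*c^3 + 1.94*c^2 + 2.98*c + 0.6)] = (3.5527136788005e-15*c^7 - 1.26936000000001*c^6 + 251.695512*c^5 + 64.19556*c^4 - 115.140544*c^3 + 41.7147840000001*c^2 + 97.944264*c + 27.214296)/(17.173512*c^9 - 38.740248*c^8 - 30.377952*c^7 + 70.210072*c^6 + 53.106432*c^5 - 30.780168*c^4 - 44.489512*c^3 - 18.07992*c^2 - 3.2184*c - 0.216)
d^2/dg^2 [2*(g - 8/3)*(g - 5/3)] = 4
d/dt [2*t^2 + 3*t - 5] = 4*t + 3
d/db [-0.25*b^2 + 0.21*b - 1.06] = 0.21 - 0.5*b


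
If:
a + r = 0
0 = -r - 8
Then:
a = 8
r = -8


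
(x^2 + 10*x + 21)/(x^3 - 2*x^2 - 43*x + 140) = (x + 3)/(x^2 - 9*x + 20)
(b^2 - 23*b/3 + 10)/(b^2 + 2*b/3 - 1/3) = (3*b^2 - 23*b + 30)/(3*b^2 + 2*b - 1)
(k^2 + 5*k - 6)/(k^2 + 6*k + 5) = (k^2 + 5*k - 6)/(k^2 + 6*k + 5)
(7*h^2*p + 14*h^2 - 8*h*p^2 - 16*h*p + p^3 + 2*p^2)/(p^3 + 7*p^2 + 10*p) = (7*h^2 - 8*h*p + p^2)/(p*(p + 5))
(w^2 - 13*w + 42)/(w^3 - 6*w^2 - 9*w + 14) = (w - 6)/(w^2 + w - 2)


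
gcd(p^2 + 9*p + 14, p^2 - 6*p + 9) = 1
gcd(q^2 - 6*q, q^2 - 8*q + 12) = q - 6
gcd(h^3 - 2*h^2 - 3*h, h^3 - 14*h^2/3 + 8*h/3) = h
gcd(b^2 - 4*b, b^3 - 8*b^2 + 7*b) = b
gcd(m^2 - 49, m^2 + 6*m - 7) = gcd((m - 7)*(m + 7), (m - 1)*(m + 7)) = m + 7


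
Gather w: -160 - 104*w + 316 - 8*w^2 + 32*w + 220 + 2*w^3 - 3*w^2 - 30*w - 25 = 2*w^3 - 11*w^2 - 102*w + 351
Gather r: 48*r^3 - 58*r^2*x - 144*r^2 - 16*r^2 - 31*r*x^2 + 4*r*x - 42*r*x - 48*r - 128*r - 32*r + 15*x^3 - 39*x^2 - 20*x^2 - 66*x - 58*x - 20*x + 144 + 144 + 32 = 48*r^3 + r^2*(-58*x - 160) + r*(-31*x^2 - 38*x - 208) + 15*x^3 - 59*x^2 - 144*x + 320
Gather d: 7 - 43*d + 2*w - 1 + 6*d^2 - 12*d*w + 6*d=6*d^2 + d*(-12*w - 37) + 2*w + 6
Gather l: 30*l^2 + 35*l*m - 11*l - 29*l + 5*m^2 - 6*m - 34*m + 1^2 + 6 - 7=30*l^2 + l*(35*m - 40) + 5*m^2 - 40*m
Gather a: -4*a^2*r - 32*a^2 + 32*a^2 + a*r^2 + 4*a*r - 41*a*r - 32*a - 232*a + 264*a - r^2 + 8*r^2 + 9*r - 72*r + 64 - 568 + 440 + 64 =-4*a^2*r + a*(r^2 - 37*r) + 7*r^2 - 63*r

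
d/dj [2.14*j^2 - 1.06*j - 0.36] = 4.28*j - 1.06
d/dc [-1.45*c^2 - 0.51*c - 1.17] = -2.9*c - 0.51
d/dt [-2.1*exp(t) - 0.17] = -2.1*exp(t)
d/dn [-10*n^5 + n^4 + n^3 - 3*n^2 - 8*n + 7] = -50*n^4 + 4*n^3 + 3*n^2 - 6*n - 8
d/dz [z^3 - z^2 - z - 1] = 3*z^2 - 2*z - 1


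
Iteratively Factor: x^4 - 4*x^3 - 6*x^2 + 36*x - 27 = (x - 3)*(x^3 - x^2 - 9*x + 9) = (x - 3)*(x - 1)*(x^2 - 9) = (x - 3)*(x - 1)*(x + 3)*(x - 3)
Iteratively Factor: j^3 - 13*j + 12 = (j - 3)*(j^2 + 3*j - 4) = (j - 3)*(j - 1)*(j + 4)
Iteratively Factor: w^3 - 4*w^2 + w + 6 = (w - 2)*(w^2 - 2*w - 3) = (w - 3)*(w - 2)*(w + 1)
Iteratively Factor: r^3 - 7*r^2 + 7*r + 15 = (r + 1)*(r^2 - 8*r + 15) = (r - 5)*(r + 1)*(r - 3)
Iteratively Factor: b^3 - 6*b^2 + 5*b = (b - 5)*(b^2 - b) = (b - 5)*(b - 1)*(b)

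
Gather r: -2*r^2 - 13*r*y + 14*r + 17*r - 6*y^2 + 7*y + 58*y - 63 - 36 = -2*r^2 + r*(31 - 13*y) - 6*y^2 + 65*y - 99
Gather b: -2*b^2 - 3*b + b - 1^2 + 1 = -2*b^2 - 2*b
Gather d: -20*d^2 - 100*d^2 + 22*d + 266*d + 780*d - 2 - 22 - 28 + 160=-120*d^2 + 1068*d + 108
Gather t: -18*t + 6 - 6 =-18*t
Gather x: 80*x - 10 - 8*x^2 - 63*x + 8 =-8*x^2 + 17*x - 2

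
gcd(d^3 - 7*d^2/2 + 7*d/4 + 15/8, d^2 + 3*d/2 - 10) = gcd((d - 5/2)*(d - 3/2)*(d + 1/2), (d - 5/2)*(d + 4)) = d - 5/2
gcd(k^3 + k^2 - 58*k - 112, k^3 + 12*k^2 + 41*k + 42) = k^2 + 9*k + 14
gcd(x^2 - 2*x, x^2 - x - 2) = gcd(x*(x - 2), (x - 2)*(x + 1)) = x - 2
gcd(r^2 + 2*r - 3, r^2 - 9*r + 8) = r - 1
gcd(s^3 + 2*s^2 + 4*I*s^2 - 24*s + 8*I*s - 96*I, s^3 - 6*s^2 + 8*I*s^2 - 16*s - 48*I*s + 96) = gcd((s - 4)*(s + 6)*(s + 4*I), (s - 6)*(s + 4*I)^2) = s + 4*I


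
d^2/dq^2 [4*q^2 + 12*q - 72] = 8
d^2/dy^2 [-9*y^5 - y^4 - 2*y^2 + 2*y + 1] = -180*y^3 - 12*y^2 - 4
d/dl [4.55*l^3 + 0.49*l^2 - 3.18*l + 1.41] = 13.65*l^2 + 0.98*l - 3.18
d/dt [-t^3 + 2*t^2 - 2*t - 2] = -3*t^2 + 4*t - 2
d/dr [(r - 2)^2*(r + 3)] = (r - 2)*(3*r + 4)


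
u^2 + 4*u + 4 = (u + 2)^2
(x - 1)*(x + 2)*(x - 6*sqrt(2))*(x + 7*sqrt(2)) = x^4 + x^3 + sqrt(2)*x^3 - 86*x^2 + sqrt(2)*x^2 - 84*x - 2*sqrt(2)*x + 168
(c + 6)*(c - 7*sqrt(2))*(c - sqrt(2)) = c^3 - 8*sqrt(2)*c^2 + 6*c^2 - 48*sqrt(2)*c + 14*c + 84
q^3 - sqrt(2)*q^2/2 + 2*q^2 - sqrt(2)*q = q*(q + 2)*(q - sqrt(2)/2)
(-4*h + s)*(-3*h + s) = 12*h^2 - 7*h*s + s^2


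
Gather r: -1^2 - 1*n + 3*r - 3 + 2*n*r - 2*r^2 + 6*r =-n - 2*r^2 + r*(2*n + 9) - 4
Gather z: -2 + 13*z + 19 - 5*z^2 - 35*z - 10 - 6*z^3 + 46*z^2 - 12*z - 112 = -6*z^3 + 41*z^2 - 34*z - 105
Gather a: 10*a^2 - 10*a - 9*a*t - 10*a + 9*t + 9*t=10*a^2 + a*(-9*t - 20) + 18*t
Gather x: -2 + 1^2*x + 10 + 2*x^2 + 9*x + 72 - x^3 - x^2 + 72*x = -x^3 + x^2 + 82*x + 80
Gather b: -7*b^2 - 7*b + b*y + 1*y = -7*b^2 + b*(y - 7) + y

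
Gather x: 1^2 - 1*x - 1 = -x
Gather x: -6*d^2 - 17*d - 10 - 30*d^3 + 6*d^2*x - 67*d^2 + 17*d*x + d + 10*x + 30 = -30*d^3 - 73*d^2 - 16*d + x*(6*d^2 + 17*d + 10) + 20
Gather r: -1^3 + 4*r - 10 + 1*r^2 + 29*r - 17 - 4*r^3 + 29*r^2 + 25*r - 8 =-4*r^3 + 30*r^2 + 58*r - 36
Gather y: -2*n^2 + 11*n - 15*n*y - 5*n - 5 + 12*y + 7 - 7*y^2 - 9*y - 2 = -2*n^2 + 6*n - 7*y^2 + y*(3 - 15*n)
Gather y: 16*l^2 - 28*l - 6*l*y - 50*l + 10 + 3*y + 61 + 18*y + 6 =16*l^2 - 78*l + y*(21 - 6*l) + 77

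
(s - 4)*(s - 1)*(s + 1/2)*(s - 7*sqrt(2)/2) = s^4 - 7*sqrt(2)*s^3/2 - 9*s^3/2 + 3*s^2/2 + 63*sqrt(2)*s^2/4 - 21*sqrt(2)*s/4 + 2*s - 7*sqrt(2)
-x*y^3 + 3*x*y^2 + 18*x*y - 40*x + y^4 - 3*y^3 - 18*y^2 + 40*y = (-x + y)*(y - 5)*(y - 2)*(y + 4)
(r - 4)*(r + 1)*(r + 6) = r^3 + 3*r^2 - 22*r - 24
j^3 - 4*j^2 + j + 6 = (j - 3)*(j - 2)*(j + 1)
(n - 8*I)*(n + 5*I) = n^2 - 3*I*n + 40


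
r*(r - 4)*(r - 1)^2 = r^4 - 6*r^3 + 9*r^2 - 4*r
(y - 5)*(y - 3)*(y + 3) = y^3 - 5*y^2 - 9*y + 45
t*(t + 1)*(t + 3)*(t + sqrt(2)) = t^4 + sqrt(2)*t^3 + 4*t^3 + 3*t^2 + 4*sqrt(2)*t^2 + 3*sqrt(2)*t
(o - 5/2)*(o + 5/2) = o^2 - 25/4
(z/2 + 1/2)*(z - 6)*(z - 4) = z^3/2 - 9*z^2/2 + 7*z + 12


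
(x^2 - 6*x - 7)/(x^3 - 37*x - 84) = (x + 1)/(x^2 + 7*x + 12)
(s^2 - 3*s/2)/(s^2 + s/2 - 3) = s/(s + 2)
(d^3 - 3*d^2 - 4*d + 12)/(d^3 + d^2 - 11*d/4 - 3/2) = 4*(d^2 - 5*d + 6)/(4*d^2 - 4*d - 3)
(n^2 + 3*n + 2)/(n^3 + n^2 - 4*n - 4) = 1/(n - 2)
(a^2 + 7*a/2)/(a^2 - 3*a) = (a + 7/2)/(a - 3)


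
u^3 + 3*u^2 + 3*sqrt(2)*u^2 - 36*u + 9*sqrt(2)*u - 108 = (u + 3)*(u - 3*sqrt(2))*(u + 6*sqrt(2))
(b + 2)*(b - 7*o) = b^2 - 7*b*o + 2*b - 14*o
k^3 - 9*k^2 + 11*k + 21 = (k - 7)*(k - 3)*(k + 1)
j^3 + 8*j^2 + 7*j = j*(j + 1)*(j + 7)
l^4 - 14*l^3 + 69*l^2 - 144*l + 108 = (l - 6)*(l - 3)^2*(l - 2)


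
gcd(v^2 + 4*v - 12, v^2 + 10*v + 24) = v + 6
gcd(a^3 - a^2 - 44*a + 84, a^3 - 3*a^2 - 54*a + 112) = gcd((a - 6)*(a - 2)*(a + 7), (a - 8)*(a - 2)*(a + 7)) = a^2 + 5*a - 14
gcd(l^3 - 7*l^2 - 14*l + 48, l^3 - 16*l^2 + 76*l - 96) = l^2 - 10*l + 16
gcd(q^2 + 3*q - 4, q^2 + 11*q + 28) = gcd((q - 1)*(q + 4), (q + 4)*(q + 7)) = q + 4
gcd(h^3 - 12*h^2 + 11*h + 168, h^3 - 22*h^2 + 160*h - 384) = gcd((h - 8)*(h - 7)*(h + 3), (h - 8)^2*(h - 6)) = h - 8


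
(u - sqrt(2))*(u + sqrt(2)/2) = u^2 - sqrt(2)*u/2 - 1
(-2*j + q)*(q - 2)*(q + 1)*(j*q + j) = -2*j^2*q^3 + 6*j^2*q + 4*j^2 + j*q^4 - 3*j*q^2 - 2*j*q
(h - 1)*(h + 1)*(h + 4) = h^3 + 4*h^2 - h - 4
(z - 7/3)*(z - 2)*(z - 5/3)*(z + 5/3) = z^4 - 13*z^3/3 + 17*z^2/9 + 325*z/27 - 350/27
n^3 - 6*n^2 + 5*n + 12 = (n - 4)*(n - 3)*(n + 1)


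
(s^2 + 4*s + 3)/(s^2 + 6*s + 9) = (s + 1)/(s + 3)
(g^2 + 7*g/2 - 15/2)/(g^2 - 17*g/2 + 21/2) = (g + 5)/(g - 7)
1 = 1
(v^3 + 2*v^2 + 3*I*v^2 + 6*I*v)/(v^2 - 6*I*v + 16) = v*(v^2 + v*(2 + 3*I) + 6*I)/(v^2 - 6*I*v + 16)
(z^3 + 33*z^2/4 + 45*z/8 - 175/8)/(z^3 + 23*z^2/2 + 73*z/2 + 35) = (z - 5/4)/(z + 2)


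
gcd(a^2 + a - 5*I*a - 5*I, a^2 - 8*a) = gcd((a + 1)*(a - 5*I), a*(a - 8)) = 1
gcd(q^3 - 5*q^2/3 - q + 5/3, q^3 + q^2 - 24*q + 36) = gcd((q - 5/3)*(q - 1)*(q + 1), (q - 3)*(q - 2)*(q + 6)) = 1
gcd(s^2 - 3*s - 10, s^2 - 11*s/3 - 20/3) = s - 5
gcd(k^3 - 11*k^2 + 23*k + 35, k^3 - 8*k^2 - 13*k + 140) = k^2 - 12*k + 35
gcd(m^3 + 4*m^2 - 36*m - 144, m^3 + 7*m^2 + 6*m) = m + 6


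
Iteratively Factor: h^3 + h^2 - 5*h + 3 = (h - 1)*(h^2 + 2*h - 3) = (h - 1)^2*(h + 3)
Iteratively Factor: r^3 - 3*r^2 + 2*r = (r - 1)*(r^2 - 2*r) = (r - 2)*(r - 1)*(r)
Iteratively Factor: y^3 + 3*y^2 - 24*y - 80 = (y - 5)*(y^2 + 8*y + 16) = (y - 5)*(y + 4)*(y + 4)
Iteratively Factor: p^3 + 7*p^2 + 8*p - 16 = (p - 1)*(p^2 + 8*p + 16) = (p - 1)*(p + 4)*(p + 4)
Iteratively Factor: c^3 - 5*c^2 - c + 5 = (c - 5)*(c^2 - 1) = (c - 5)*(c + 1)*(c - 1)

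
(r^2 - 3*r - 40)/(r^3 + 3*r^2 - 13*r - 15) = (r - 8)/(r^2 - 2*r - 3)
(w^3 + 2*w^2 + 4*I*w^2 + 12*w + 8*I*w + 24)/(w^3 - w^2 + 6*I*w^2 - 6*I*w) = (w^2 + 2*w*(1 - I) - 4*I)/(w*(w - 1))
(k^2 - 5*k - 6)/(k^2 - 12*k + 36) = (k + 1)/(k - 6)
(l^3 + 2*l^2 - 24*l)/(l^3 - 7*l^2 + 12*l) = (l + 6)/(l - 3)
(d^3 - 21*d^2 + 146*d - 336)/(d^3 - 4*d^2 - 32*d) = (d^2 - 13*d + 42)/(d*(d + 4))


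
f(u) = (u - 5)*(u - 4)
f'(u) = 2*u - 9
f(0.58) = 15.12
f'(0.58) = -7.84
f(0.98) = 12.14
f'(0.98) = -7.04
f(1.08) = 11.45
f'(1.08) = -6.84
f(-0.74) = 27.21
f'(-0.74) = -10.48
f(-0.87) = 28.59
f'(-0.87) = -10.74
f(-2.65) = 50.87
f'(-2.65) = -14.30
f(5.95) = 1.85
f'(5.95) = 2.90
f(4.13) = -0.11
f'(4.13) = -0.74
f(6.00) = 2.00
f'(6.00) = 3.00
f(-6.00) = 110.00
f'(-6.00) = -21.00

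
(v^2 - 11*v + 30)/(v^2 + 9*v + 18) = (v^2 - 11*v + 30)/(v^2 + 9*v + 18)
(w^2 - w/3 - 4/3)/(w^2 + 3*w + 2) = (w - 4/3)/(w + 2)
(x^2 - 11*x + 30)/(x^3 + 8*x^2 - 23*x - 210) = (x - 6)/(x^2 + 13*x + 42)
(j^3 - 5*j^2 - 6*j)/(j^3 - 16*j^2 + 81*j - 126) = j*(j + 1)/(j^2 - 10*j + 21)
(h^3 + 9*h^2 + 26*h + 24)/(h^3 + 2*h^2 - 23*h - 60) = (h + 2)/(h - 5)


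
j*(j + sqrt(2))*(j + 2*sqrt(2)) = j^3 + 3*sqrt(2)*j^2 + 4*j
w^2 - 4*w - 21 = (w - 7)*(w + 3)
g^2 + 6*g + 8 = (g + 2)*(g + 4)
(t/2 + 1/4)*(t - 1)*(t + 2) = t^3/2 + 3*t^2/4 - 3*t/4 - 1/2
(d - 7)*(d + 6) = d^2 - d - 42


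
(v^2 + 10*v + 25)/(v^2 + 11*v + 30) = (v + 5)/(v + 6)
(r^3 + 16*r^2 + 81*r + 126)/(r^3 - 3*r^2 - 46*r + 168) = (r^2 + 9*r + 18)/(r^2 - 10*r + 24)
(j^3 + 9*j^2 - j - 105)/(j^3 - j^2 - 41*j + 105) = (j + 5)/(j - 5)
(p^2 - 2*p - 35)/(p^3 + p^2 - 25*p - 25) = (p - 7)/(p^2 - 4*p - 5)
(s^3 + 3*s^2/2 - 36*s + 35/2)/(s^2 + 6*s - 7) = (2*s^2 - 11*s + 5)/(2*(s - 1))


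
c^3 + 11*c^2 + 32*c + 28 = (c + 2)^2*(c + 7)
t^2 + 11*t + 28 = (t + 4)*(t + 7)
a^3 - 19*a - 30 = (a - 5)*(a + 2)*(a + 3)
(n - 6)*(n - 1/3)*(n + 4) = n^3 - 7*n^2/3 - 70*n/3 + 8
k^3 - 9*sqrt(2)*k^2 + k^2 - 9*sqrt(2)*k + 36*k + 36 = (k + 1)*(k - 6*sqrt(2))*(k - 3*sqrt(2))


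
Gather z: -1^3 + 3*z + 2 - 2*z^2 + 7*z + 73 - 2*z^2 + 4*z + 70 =-4*z^2 + 14*z + 144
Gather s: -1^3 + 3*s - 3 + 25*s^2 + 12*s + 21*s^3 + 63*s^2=21*s^3 + 88*s^2 + 15*s - 4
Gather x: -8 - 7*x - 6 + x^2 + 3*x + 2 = x^2 - 4*x - 12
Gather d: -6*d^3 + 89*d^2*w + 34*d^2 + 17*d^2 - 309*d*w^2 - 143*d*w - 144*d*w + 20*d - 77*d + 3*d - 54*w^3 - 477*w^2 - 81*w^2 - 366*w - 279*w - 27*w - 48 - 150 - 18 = -6*d^3 + d^2*(89*w + 51) + d*(-309*w^2 - 287*w - 54) - 54*w^3 - 558*w^2 - 672*w - 216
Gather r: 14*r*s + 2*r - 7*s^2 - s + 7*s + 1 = r*(14*s + 2) - 7*s^2 + 6*s + 1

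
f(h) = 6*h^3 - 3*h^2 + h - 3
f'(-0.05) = 1.34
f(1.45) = 10.43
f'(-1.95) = 81.14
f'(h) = 18*h^2 - 6*h + 1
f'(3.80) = 238.12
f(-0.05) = -3.06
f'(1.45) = 30.14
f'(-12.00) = 2665.00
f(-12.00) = -10815.00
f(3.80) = 286.71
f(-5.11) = -887.04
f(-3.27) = -248.14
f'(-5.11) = 501.68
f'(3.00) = 145.00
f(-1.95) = -60.85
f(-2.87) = -172.42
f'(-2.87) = 166.48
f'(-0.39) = 6.08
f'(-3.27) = 213.09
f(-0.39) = -4.20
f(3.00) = 135.00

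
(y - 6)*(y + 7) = y^2 + y - 42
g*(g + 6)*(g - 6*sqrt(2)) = g^3 - 6*sqrt(2)*g^2 + 6*g^2 - 36*sqrt(2)*g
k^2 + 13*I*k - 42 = (k + 6*I)*(k + 7*I)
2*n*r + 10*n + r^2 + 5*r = (2*n + r)*(r + 5)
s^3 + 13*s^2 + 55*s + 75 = (s + 3)*(s + 5)^2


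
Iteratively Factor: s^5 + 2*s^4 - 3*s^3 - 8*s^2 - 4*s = (s + 2)*(s^4 - 3*s^2 - 2*s) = s*(s + 2)*(s^3 - 3*s - 2) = s*(s + 1)*(s + 2)*(s^2 - s - 2) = s*(s - 2)*(s + 1)*(s + 2)*(s + 1)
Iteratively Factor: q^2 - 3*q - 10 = (q + 2)*(q - 5)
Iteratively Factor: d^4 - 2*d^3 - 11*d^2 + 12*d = (d + 3)*(d^3 - 5*d^2 + 4*d) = (d - 1)*(d + 3)*(d^2 - 4*d) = d*(d - 1)*(d + 3)*(d - 4)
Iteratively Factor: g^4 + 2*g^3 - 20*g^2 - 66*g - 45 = (g - 5)*(g^3 + 7*g^2 + 15*g + 9) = (g - 5)*(g + 1)*(g^2 + 6*g + 9) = (g - 5)*(g + 1)*(g + 3)*(g + 3)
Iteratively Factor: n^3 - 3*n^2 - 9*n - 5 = (n - 5)*(n^2 + 2*n + 1) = (n - 5)*(n + 1)*(n + 1)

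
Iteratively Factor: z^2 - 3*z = (z - 3)*(z)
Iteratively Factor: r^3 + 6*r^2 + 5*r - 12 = (r + 3)*(r^2 + 3*r - 4) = (r - 1)*(r + 3)*(r + 4)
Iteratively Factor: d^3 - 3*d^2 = (d)*(d^2 - 3*d) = d*(d - 3)*(d)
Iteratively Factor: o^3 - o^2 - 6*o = (o + 2)*(o^2 - 3*o) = (o - 3)*(o + 2)*(o)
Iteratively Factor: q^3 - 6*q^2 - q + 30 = (q + 2)*(q^2 - 8*q + 15) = (q - 5)*(q + 2)*(q - 3)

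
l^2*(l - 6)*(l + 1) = l^4 - 5*l^3 - 6*l^2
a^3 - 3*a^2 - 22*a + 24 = (a - 6)*(a - 1)*(a + 4)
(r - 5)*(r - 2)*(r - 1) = r^3 - 8*r^2 + 17*r - 10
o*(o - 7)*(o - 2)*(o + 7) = o^4 - 2*o^3 - 49*o^2 + 98*o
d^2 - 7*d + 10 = (d - 5)*(d - 2)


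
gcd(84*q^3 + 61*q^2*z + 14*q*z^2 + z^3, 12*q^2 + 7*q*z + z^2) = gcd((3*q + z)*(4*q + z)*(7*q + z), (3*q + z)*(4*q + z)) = 12*q^2 + 7*q*z + z^2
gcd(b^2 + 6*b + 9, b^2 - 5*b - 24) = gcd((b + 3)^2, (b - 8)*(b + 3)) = b + 3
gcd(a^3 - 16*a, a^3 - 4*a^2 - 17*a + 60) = a + 4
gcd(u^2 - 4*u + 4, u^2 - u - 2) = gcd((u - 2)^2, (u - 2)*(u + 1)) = u - 2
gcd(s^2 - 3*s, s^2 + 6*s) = s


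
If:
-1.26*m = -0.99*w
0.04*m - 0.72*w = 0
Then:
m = 0.00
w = 0.00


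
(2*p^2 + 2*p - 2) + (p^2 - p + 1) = 3*p^2 + p - 1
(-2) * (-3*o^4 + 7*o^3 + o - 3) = 6*o^4 - 14*o^3 - 2*o + 6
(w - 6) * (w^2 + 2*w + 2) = w^3 - 4*w^2 - 10*w - 12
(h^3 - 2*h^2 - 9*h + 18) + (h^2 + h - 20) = h^3 - h^2 - 8*h - 2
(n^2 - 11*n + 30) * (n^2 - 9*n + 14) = n^4 - 20*n^3 + 143*n^2 - 424*n + 420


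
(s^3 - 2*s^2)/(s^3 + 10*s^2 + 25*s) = s*(s - 2)/(s^2 + 10*s + 25)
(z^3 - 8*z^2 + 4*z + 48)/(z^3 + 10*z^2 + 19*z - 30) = (z^3 - 8*z^2 + 4*z + 48)/(z^3 + 10*z^2 + 19*z - 30)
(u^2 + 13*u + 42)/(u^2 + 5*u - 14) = (u + 6)/(u - 2)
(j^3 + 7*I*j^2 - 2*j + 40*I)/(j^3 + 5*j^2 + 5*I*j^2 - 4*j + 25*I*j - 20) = (j^2 + 3*I*j + 10)/(j^2 + j*(5 + I) + 5*I)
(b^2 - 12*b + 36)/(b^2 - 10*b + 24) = (b - 6)/(b - 4)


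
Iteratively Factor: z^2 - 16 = (z + 4)*(z - 4)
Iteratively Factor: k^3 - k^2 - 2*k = (k)*(k^2 - k - 2) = k*(k + 1)*(k - 2)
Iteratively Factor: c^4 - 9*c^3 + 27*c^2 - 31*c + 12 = (c - 1)*(c^3 - 8*c^2 + 19*c - 12) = (c - 3)*(c - 1)*(c^2 - 5*c + 4) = (c - 4)*(c - 3)*(c - 1)*(c - 1)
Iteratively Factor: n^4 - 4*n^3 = (n)*(n^3 - 4*n^2) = n^2*(n^2 - 4*n) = n^3*(n - 4)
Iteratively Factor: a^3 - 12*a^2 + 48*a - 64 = (a - 4)*(a^2 - 8*a + 16) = (a - 4)^2*(a - 4)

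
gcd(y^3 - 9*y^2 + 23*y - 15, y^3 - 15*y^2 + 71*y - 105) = y^2 - 8*y + 15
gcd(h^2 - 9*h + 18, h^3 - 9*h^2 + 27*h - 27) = h - 3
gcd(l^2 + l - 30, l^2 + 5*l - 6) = l + 6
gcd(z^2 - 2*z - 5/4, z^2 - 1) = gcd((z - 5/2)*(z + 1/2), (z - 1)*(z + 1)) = 1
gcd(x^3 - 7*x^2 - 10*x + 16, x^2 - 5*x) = 1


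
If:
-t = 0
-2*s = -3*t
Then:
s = 0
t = 0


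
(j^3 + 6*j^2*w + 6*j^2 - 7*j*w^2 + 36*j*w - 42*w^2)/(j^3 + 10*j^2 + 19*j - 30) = (j^2 + 6*j*w - 7*w^2)/(j^2 + 4*j - 5)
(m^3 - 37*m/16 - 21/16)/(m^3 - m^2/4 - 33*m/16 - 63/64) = 4*(m + 1)/(4*m + 3)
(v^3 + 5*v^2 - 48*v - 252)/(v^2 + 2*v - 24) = (v^2 - v - 42)/(v - 4)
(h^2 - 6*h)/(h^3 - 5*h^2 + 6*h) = (h - 6)/(h^2 - 5*h + 6)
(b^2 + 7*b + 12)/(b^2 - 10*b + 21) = (b^2 + 7*b + 12)/(b^2 - 10*b + 21)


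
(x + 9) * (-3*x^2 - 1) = -3*x^3 - 27*x^2 - x - 9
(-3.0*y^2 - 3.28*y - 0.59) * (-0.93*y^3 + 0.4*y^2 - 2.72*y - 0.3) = 2.79*y^5 + 1.8504*y^4 + 7.3967*y^3 + 9.5856*y^2 + 2.5888*y + 0.177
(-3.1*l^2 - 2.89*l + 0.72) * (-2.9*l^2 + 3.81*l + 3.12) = 8.99*l^4 - 3.43*l^3 - 22.7709*l^2 - 6.2736*l + 2.2464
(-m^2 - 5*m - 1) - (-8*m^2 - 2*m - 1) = 7*m^2 - 3*m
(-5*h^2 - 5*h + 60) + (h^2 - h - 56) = -4*h^2 - 6*h + 4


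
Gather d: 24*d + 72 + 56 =24*d + 128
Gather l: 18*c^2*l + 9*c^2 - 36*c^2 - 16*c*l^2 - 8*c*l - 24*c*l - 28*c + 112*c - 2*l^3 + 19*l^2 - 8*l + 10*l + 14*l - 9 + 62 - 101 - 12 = -27*c^2 + 84*c - 2*l^3 + l^2*(19 - 16*c) + l*(18*c^2 - 32*c + 16) - 60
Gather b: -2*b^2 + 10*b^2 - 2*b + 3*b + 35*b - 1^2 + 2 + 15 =8*b^2 + 36*b + 16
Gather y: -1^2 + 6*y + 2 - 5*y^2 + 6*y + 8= -5*y^2 + 12*y + 9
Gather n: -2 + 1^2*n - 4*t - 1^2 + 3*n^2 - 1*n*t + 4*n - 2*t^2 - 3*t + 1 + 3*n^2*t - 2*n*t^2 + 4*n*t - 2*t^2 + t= n^2*(3*t + 3) + n*(-2*t^2 + 3*t + 5) - 4*t^2 - 6*t - 2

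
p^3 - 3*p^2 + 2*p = p*(p - 2)*(p - 1)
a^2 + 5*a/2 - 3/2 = (a - 1/2)*(a + 3)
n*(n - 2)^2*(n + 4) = n^4 - 12*n^2 + 16*n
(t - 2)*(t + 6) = t^2 + 4*t - 12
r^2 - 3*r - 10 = (r - 5)*(r + 2)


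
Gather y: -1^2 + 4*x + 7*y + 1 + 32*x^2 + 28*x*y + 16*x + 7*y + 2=32*x^2 + 20*x + y*(28*x + 14) + 2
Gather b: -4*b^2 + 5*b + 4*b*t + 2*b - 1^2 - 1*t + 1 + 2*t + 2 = -4*b^2 + b*(4*t + 7) + t + 2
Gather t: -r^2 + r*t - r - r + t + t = -r^2 - 2*r + t*(r + 2)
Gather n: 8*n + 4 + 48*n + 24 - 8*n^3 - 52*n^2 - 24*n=-8*n^3 - 52*n^2 + 32*n + 28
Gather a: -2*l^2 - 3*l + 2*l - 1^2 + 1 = -2*l^2 - l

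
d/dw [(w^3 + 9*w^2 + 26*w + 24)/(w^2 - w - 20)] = (w^2 - 10*w - 31)/(w^2 - 10*w + 25)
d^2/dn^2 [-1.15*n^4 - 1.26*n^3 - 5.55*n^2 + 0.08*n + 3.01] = -13.8*n^2 - 7.56*n - 11.1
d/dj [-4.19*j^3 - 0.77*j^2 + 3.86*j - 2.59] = -12.57*j^2 - 1.54*j + 3.86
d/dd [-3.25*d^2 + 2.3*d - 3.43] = 2.3 - 6.5*d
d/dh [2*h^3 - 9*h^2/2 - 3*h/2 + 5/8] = 6*h^2 - 9*h - 3/2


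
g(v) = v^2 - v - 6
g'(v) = 2*v - 1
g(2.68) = -1.50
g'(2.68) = 4.36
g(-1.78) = -1.05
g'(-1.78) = -4.56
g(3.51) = 2.81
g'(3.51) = 6.02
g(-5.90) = 34.71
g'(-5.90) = -12.80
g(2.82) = -0.87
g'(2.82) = 4.64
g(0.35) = -6.23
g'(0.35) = -0.30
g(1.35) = -5.53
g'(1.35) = 1.70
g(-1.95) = -0.25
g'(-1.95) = -4.90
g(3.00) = 0.00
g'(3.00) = 5.00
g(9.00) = 66.00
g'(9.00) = 17.00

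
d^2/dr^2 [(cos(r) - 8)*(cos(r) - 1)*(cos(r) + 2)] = 37*cos(r)/4 + 14*cos(2*r) - 9*cos(3*r)/4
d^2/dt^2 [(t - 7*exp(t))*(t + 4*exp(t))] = -3*t*exp(t) - 112*exp(2*t) - 6*exp(t) + 2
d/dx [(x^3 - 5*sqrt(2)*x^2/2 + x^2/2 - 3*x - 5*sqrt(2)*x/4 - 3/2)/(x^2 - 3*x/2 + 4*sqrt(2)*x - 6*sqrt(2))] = (4*x^4 - 12*x^3 + 32*sqrt(2)*x^3 - 71*x^2 - 44*sqrt(2)*x^2 - 24*sqrt(2)*x + 252*x + 51 + 96*sqrt(2))/(4*x^4 - 12*x^3 + 32*sqrt(2)*x^3 - 96*sqrt(2)*x^2 + 137*x^2 - 384*x + 72*sqrt(2)*x + 288)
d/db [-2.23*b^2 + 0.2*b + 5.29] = 0.2 - 4.46*b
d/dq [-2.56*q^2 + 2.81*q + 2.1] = 2.81 - 5.12*q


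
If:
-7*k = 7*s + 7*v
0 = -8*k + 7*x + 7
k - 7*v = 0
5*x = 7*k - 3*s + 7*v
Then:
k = -7/8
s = 1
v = -1/8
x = -2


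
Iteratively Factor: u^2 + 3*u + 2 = (u + 2)*(u + 1)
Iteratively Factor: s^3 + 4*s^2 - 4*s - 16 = (s + 2)*(s^2 + 2*s - 8) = (s + 2)*(s + 4)*(s - 2)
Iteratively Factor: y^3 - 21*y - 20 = (y + 4)*(y^2 - 4*y - 5) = (y - 5)*(y + 4)*(y + 1)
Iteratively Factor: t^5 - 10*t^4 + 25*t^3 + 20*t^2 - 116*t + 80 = (t - 1)*(t^4 - 9*t^3 + 16*t^2 + 36*t - 80) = (t - 2)*(t - 1)*(t^3 - 7*t^2 + 2*t + 40) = (t - 5)*(t - 2)*(t - 1)*(t^2 - 2*t - 8) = (t - 5)*(t - 2)*(t - 1)*(t + 2)*(t - 4)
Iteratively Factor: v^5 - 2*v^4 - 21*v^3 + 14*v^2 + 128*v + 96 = (v + 1)*(v^4 - 3*v^3 - 18*v^2 + 32*v + 96) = (v + 1)*(v + 2)*(v^3 - 5*v^2 - 8*v + 48) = (v - 4)*(v + 1)*(v + 2)*(v^2 - v - 12) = (v - 4)^2*(v + 1)*(v + 2)*(v + 3)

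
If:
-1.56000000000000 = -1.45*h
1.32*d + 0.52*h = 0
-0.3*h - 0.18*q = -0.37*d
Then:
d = -0.42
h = 1.08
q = -2.66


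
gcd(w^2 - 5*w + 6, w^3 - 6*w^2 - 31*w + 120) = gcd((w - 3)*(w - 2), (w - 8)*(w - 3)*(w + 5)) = w - 3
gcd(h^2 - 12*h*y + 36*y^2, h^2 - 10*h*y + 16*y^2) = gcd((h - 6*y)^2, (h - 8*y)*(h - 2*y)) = 1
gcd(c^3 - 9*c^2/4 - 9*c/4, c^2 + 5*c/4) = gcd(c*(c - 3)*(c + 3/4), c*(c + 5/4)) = c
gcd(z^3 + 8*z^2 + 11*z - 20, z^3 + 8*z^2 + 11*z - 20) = z^3 + 8*z^2 + 11*z - 20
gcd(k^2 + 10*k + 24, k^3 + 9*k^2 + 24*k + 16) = k + 4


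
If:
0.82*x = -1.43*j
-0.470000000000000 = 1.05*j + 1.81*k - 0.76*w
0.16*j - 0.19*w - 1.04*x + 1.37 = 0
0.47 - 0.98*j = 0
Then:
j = 0.48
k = 4.58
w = 12.19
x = -0.84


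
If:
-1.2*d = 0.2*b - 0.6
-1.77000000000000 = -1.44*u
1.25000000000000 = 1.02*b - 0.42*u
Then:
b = 1.73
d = 0.21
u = 1.23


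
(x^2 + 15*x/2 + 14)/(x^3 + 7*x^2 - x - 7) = (x^2 + 15*x/2 + 14)/(x^3 + 7*x^2 - x - 7)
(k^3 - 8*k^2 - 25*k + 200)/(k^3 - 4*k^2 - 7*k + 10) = (k^2 - 3*k - 40)/(k^2 + k - 2)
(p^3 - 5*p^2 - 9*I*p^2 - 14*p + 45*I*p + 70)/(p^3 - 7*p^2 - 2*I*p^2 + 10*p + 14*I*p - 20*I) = (p - 7*I)/(p - 2)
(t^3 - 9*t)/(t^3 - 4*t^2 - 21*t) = (t - 3)/(t - 7)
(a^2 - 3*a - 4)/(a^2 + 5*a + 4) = (a - 4)/(a + 4)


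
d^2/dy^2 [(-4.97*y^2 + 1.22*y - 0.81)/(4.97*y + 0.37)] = -45.86316/(122.763473*y^3 + 27.417999*y^2 + 2.041179*y + 0.050653)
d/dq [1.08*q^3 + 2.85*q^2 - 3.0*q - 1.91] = 3.24*q^2 + 5.7*q - 3.0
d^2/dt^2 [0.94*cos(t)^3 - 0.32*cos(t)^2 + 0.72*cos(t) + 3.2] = -1.425*cos(t) + 0.64*cos(2*t) - 2.115*cos(3*t)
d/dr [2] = 0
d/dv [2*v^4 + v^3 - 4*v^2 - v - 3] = 8*v^3 + 3*v^2 - 8*v - 1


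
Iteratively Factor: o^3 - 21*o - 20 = (o + 1)*(o^2 - o - 20) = (o + 1)*(o + 4)*(o - 5)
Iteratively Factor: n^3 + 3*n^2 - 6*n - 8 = (n - 2)*(n^2 + 5*n + 4) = (n - 2)*(n + 1)*(n + 4)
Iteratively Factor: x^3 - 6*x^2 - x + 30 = (x + 2)*(x^2 - 8*x + 15) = (x - 5)*(x + 2)*(x - 3)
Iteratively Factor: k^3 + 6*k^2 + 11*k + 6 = (k + 3)*(k^2 + 3*k + 2) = (k + 1)*(k + 3)*(k + 2)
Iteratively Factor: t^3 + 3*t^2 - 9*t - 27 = (t + 3)*(t^2 - 9) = (t + 3)^2*(t - 3)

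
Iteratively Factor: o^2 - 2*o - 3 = (o - 3)*(o + 1)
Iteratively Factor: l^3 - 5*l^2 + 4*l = (l)*(l^2 - 5*l + 4) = l*(l - 4)*(l - 1)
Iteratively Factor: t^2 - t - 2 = (t + 1)*(t - 2)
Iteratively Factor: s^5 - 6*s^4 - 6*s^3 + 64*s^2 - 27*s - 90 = (s + 1)*(s^4 - 7*s^3 + s^2 + 63*s - 90) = (s - 3)*(s + 1)*(s^3 - 4*s^2 - 11*s + 30) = (s - 3)*(s + 1)*(s + 3)*(s^2 - 7*s + 10) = (s - 3)*(s - 2)*(s + 1)*(s + 3)*(s - 5)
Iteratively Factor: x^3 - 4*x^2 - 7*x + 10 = (x - 1)*(x^2 - 3*x - 10) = (x - 5)*(x - 1)*(x + 2)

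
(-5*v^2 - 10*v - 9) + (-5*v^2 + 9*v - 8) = -10*v^2 - v - 17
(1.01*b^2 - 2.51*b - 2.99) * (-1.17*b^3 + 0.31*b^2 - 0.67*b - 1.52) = -1.1817*b^5 + 3.2498*b^4 + 2.0435*b^3 - 0.7804*b^2 + 5.8185*b + 4.5448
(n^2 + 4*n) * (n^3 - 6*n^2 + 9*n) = n^5 - 2*n^4 - 15*n^3 + 36*n^2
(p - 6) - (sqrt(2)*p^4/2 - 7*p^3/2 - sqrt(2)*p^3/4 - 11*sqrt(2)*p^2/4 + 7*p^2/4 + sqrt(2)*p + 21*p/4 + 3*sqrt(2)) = -sqrt(2)*p^4/2 + sqrt(2)*p^3/4 + 7*p^3/2 - 7*p^2/4 + 11*sqrt(2)*p^2/4 - 17*p/4 - sqrt(2)*p - 6 - 3*sqrt(2)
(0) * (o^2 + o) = 0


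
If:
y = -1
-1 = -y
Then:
No Solution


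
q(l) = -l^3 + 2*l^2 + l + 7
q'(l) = -3*l^2 + 4*l + 1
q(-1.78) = 17.20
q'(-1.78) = -15.63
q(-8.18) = 679.99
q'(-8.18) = -232.46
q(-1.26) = 10.92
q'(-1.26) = -8.80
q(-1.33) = 11.56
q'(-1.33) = -9.63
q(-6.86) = 417.09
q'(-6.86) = -167.62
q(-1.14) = 9.94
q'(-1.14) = -7.46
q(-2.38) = 29.43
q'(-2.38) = -25.51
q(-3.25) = 59.20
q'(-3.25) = -43.69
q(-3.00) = 49.00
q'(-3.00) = -38.00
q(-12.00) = 2011.00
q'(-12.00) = -479.00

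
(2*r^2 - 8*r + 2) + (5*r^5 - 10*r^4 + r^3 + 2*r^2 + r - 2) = 5*r^5 - 10*r^4 + r^3 + 4*r^2 - 7*r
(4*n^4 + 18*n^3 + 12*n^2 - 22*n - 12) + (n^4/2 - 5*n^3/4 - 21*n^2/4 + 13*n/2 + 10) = 9*n^4/2 + 67*n^3/4 + 27*n^2/4 - 31*n/2 - 2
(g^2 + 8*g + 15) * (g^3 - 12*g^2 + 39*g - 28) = g^5 - 4*g^4 - 42*g^3 + 104*g^2 + 361*g - 420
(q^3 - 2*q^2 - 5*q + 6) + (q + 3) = q^3 - 2*q^2 - 4*q + 9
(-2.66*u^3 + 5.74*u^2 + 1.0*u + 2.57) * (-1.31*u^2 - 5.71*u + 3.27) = 3.4846*u^5 + 7.6692*u^4 - 42.7836*u^3 + 9.6931*u^2 - 11.4047*u + 8.4039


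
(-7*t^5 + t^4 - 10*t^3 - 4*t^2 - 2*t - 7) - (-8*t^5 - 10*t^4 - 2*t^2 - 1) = t^5 + 11*t^4 - 10*t^3 - 2*t^2 - 2*t - 6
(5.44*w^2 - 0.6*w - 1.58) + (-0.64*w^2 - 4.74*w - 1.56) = 4.8*w^2 - 5.34*w - 3.14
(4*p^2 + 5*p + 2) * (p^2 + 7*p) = 4*p^4 + 33*p^3 + 37*p^2 + 14*p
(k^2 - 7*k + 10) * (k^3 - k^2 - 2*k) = k^5 - 8*k^4 + 15*k^3 + 4*k^2 - 20*k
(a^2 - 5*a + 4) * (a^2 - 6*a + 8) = a^4 - 11*a^3 + 42*a^2 - 64*a + 32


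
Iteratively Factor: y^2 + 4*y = (y)*(y + 4)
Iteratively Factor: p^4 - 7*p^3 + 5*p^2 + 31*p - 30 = (p - 3)*(p^3 - 4*p^2 - 7*p + 10) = (p - 3)*(p + 2)*(p^2 - 6*p + 5) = (p - 5)*(p - 3)*(p + 2)*(p - 1)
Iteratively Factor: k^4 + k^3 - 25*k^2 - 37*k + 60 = (k - 5)*(k^3 + 6*k^2 + 5*k - 12) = (k - 5)*(k - 1)*(k^2 + 7*k + 12) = (k - 5)*(k - 1)*(k + 4)*(k + 3)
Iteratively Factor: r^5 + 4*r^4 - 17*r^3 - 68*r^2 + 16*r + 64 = (r + 4)*(r^4 - 17*r^2 + 16) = (r + 4)^2*(r^3 - 4*r^2 - r + 4) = (r - 4)*(r + 4)^2*(r^2 - 1) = (r - 4)*(r + 1)*(r + 4)^2*(r - 1)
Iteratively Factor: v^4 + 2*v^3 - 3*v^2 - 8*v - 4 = (v - 2)*(v^3 + 4*v^2 + 5*v + 2) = (v - 2)*(v + 1)*(v^2 + 3*v + 2) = (v - 2)*(v + 1)^2*(v + 2)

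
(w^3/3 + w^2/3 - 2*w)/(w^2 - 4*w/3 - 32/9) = 3*w*(-w^2 - w + 6)/(-9*w^2 + 12*w + 32)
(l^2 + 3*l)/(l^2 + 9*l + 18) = l/(l + 6)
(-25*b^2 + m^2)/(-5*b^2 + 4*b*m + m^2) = (5*b - m)/(b - m)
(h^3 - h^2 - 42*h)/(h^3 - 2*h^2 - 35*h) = (h + 6)/(h + 5)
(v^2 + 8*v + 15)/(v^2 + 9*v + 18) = (v + 5)/(v + 6)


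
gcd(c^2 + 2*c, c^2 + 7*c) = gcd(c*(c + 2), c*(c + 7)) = c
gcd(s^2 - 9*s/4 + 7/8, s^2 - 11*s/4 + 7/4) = s - 7/4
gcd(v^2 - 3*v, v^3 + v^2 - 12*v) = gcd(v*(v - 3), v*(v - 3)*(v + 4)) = v^2 - 3*v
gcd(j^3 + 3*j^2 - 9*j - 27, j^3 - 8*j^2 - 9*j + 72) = j^2 - 9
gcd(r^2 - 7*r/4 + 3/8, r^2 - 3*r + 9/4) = r - 3/2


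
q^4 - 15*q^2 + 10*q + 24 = (q - 3)*(q - 2)*(q + 1)*(q + 4)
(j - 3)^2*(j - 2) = j^3 - 8*j^2 + 21*j - 18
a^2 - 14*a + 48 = (a - 8)*(a - 6)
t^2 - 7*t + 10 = (t - 5)*(t - 2)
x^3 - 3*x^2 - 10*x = x*(x - 5)*(x + 2)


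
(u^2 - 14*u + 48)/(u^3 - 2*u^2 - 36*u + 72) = (u - 8)/(u^2 + 4*u - 12)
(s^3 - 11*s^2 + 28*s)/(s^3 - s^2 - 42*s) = (s - 4)/(s + 6)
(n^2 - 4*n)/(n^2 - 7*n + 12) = n/(n - 3)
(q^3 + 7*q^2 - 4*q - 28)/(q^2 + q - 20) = (q^3 + 7*q^2 - 4*q - 28)/(q^2 + q - 20)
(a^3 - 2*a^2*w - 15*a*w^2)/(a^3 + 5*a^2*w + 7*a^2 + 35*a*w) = (a^2 - 2*a*w - 15*w^2)/(a^2 + 5*a*w + 7*a + 35*w)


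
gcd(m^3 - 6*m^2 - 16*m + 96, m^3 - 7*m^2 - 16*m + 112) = m^2 - 16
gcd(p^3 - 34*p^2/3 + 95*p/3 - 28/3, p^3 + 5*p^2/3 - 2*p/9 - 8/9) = 1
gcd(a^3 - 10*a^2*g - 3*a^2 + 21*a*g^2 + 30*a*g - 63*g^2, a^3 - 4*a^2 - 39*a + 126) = a - 3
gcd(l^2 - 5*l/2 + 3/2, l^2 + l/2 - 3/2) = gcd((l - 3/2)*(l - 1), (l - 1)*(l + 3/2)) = l - 1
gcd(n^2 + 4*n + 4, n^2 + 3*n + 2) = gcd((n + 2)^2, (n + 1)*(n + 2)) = n + 2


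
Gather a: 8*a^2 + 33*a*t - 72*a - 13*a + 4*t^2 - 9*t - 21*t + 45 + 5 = 8*a^2 + a*(33*t - 85) + 4*t^2 - 30*t + 50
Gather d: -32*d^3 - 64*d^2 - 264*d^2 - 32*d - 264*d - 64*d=-32*d^3 - 328*d^2 - 360*d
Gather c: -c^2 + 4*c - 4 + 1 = -c^2 + 4*c - 3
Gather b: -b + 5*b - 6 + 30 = 4*b + 24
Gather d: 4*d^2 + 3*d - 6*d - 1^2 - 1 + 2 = 4*d^2 - 3*d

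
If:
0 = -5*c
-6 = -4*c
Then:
No Solution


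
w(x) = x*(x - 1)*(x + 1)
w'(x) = x*(x - 1) + x*(x + 1) + (x - 1)*(x + 1) = 3*x^2 - 1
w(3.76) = 49.40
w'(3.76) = 41.41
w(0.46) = -0.36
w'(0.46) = -0.37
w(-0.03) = 0.03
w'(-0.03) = -1.00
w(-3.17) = -28.69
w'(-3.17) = 29.15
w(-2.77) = -18.48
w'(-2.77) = 22.02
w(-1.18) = -0.46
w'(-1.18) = 3.18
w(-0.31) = 0.28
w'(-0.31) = -0.71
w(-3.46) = -37.96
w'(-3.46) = 34.91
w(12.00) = 1716.00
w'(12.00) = 431.00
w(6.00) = 210.00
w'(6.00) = 107.00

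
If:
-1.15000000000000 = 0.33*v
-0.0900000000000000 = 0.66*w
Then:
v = -3.48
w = -0.14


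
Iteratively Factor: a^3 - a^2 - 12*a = (a + 3)*(a^2 - 4*a) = (a - 4)*(a + 3)*(a)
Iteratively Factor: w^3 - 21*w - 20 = (w + 1)*(w^2 - w - 20) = (w + 1)*(w + 4)*(w - 5)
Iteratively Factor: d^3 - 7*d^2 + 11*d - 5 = (d - 1)*(d^2 - 6*d + 5) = (d - 1)^2*(d - 5)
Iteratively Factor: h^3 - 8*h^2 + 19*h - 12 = (h - 1)*(h^2 - 7*h + 12) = (h - 4)*(h - 1)*(h - 3)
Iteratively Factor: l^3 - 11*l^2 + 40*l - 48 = (l - 4)*(l^2 - 7*l + 12) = (l - 4)^2*(l - 3)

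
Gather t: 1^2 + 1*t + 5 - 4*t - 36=-3*t - 30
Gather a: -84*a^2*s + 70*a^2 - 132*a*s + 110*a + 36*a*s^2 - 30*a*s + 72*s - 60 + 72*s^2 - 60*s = a^2*(70 - 84*s) + a*(36*s^2 - 162*s + 110) + 72*s^2 + 12*s - 60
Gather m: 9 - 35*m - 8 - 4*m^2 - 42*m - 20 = -4*m^2 - 77*m - 19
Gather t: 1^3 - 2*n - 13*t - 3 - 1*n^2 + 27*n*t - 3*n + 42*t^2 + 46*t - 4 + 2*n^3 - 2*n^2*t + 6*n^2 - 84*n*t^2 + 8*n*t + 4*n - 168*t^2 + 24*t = 2*n^3 + 5*n^2 - n + t^2*(-84*n - 126) + t*(-2*n^2 + 35*n + 57) - 6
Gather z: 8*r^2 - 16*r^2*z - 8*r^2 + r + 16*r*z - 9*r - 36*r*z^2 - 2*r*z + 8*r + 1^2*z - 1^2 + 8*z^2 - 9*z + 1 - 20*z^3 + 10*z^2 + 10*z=-20*z^3 + z^2*(18 - 36*r) + z*(-16*r^2 + 14*r + 2)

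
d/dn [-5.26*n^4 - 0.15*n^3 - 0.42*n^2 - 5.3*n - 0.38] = -21.04*n^3 - 0.45*n^2 - 0.84*n - 5.3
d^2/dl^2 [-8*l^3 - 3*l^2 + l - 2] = -48*l - 6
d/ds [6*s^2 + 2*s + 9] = 12*s + 2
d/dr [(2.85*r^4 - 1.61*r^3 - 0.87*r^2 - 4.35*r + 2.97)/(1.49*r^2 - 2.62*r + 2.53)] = (8.493*r^5 - 24.7999*r^4 + 37.2784*r^3 - 3.459*r^2 - 13.2528*r - 3.2241)/(2.2201*r^4 - 7.8076*r^3 + 14.4038*r^2 - 13.2572*r + 6.4009)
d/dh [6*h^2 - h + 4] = 12*h - 1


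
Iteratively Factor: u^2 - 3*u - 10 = (u + 2)*(u - 5)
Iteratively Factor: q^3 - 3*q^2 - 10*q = (q - 5)*(q^2 + 2*q) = (q - 5)*(q + 2)*(q)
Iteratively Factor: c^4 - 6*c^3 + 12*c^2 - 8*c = (c - 2)*(c^3 - 4*c^2 + 4*c) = c*(c - 2)*(c^2 - 4*c + 4) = c*(c - 2)^2*(c - 2)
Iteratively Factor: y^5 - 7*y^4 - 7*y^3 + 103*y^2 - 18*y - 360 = (y + 3)*(y^4 - 10*y^3 + 23*y^2 + 34*y - 120) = (y - 3)*(y + 3)*(y^3 - 7*y^2 + 2*y + 40) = (y - 5)*(y - 3)*(y + 3)*(y^2 - 2*y - 8) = (y - 5)*(y - 3)*(y + 2)*(y + 3)*(y - 4)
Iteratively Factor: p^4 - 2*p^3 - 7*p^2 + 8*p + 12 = (p - 2)*(p^3 - 7*p - 6) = (p - 2)*(p + 2)*(p^2 - 2*p - 3) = (p - 2)*(p + 1)*(p + 2)*(p - 3)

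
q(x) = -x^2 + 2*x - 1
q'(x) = 2 - 2*x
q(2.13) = -1.28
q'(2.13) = -2.26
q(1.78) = -0.61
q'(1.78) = -1.56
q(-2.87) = -14.98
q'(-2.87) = 7.74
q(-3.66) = -21.72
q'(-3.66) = 9.32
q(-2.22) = -10.37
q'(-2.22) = 6.44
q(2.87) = -3.50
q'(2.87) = -3.74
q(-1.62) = -6.86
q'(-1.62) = 5.24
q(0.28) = -0.52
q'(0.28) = 1.44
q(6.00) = -25.00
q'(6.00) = -10.00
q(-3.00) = -16.00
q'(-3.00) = 8.00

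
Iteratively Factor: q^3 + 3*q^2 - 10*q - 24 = (q + 2)*(q^2 + q - 12) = (q + 2)*(q + 4)*(q - 3)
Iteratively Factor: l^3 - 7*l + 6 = (l + 3)*(l^2 - 3*l + 2) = (l - 1)*(l + 3)*(l - 2)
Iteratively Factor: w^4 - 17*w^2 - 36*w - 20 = (w - 5)*(w^3 + 5*w^2 + 8*w + 4) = (w - 5)*(w + 1)*(w^2 + 4*w + 4) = (w - 5)*(w + 1)*(w + 2)*(w + 2)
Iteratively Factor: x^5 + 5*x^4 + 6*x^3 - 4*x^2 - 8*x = (x + 2)*(x^4 + 3*x^3 - 4*x) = (x - 1)*(x + 2)*(x^3 + 4*x^2 + 4*x) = (x - 1)*(x + 2)^2*(x^2 + 2*x) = x*(x - 1)*(x + 2)^2*(x + 2)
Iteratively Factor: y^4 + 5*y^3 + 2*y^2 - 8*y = (y - 1)*(y^3 + 6*y^2 + 8*y) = (y - 1)*(y + 4)*(y^2 + 2*y) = y*(y - 1)*(y + 4)*(y + 2)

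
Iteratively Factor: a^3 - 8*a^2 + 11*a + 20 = (a - 5)*(a^2 - 3*a - 4) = (a - 5)*(a - 4)*(a + 1)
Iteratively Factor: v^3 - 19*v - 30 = (v + 2)*(v^2 - 2*v - 15) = (v - 5)*(v + 2)*(v + 3)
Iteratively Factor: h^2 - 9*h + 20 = (h - 5)*(h - 4)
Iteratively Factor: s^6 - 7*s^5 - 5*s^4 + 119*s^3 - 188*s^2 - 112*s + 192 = (s - 4)*(s^5 - 3*s^4 - 17*s^3 + 51*s^2 + 16*s - 48) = (s - 4)*(s + 4)*(s^4 - 7*s^3 + 11*s^2 + 7*s - 12) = (s - 4)*(s - 3)*(s + 4)*(s^3 - 4*s^2 - s + 4) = (s - 4)*(s - 3)*(s - 1)*(s + 4)*(s^2 - 3*s - 4) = (s - 4)^2*(s - 3)*(s - 1)*(s + 4)*(s + 1)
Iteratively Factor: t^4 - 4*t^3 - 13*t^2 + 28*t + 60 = (t - 3)*(t^3 - t^2 - 16*t - 20) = (t - 5)*(t - 3)*(t^2 + 4*t + 4) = (t - 5)*(t - 3)*(t + 2)*(t + 2)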